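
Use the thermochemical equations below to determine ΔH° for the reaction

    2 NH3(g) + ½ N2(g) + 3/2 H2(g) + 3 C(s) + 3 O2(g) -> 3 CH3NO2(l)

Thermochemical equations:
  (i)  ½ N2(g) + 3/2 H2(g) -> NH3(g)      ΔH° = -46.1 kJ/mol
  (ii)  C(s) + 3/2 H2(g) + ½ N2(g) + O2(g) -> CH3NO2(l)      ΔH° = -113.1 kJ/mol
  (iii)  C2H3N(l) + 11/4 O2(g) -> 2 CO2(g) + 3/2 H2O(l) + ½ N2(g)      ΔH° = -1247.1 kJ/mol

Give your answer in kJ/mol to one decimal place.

ΔH° = -247.1 kJ/mol

(i) reversed and × 2: (-2)·(-46.1) = +92.2 kJ/mol
(ii) × 3: (3)·(-113.1) = -339.3 kJ/mol
(iii): not needed.
ΔH° = (+92.2) + (-339.3) = -247.1 kJ/mol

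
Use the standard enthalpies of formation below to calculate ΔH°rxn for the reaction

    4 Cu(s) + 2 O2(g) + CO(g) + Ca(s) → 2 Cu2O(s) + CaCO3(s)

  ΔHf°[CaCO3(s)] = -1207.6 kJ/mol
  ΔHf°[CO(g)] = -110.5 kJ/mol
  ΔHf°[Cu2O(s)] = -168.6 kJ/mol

ΔH°rxn = Σ nΔHf°(products) − Σ nΔHf°(reactants).
Products: 2·(-168.6) + 1·(-1207.6) = -1544.8
Reactants: 4·(+0.0) + 2·(+0.0) + 1·(-110.5) + 1·(+0.0) = -110.5
ΔH°rxn = (-1544.8) − (-110.5) = -1434.3 kJ/mol

ΔH°rxn = -1434.3 kJ/mol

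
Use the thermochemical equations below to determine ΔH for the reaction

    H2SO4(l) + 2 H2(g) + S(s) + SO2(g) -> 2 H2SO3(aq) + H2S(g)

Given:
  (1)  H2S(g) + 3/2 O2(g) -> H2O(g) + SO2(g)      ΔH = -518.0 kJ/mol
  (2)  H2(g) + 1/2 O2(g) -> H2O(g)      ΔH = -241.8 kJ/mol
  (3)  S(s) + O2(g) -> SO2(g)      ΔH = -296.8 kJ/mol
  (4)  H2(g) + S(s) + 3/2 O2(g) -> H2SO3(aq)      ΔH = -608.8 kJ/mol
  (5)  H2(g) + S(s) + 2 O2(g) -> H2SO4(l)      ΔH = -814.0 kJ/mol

(1) reversed: +518.0 kJ/mol
(2) as written: -241.8 kJ/mol
(3): not needed.
(4) × 2: (2)·(-608.8) = -1217.6 kJ/mol
(5) reversed: +814.0 kJ/mol
By Hess's law, ΔH = (+518.0) + (-241.8) + (-1217.6) + (+814.0) = -127.4 kJ/mol

ΔH = -127.4 kJ/mol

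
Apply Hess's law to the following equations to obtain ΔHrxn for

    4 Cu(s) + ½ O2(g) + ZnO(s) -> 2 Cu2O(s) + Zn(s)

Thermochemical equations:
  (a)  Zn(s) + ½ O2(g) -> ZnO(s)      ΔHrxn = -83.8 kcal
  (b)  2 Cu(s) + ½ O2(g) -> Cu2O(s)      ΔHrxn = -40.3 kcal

ΔHrxn = 3.2 kcal

(a) reversed: +83.8 kcal
(b) × 2: (2)·(-40.3) = -80.6 kcal
Summing the manipulated equations, ΔHrxn = (+83.8) + (-80.6) = 3.2 kcal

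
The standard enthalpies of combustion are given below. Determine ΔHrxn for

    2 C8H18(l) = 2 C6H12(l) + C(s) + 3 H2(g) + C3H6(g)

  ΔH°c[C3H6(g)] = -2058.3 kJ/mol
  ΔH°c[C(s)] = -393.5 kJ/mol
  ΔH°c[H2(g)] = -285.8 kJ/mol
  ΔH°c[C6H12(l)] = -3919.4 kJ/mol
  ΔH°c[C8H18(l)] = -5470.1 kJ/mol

With combustion enthalpies, reactants minus products:
= [2·(-5470.1)] − [2·(-3919.4) + 1·(-393.5) + 3·(-285.8) + 1·(-2058.3)]
= 207.8 kJ/mol

ΔHrxn = 207.8 kJ/mol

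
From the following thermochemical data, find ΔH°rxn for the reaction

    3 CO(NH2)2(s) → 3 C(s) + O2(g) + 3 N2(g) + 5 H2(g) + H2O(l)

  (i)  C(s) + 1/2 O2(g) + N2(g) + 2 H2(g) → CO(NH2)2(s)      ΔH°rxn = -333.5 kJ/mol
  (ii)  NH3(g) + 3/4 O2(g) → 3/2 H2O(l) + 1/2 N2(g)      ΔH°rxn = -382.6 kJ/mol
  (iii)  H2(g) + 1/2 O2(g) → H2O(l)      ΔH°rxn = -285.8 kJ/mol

(i) reversed and × 3 (reverse to put CO(NH2)2(s) on the reactant side; ×3 to match 3 CO(NH2)2(s) in the target): (-3)·(-333.5) = +1000.5 kJ/mol
(ii): not needed (NH3(g) appears nowhere else).
(iii) as written: -285.8 kJ/mol
Combining the equations, ΔH°rxn = (+1000.5) + (-285.8) = 714.7 kJ/mol

ΔH°rxn = 714.7 kJ/mol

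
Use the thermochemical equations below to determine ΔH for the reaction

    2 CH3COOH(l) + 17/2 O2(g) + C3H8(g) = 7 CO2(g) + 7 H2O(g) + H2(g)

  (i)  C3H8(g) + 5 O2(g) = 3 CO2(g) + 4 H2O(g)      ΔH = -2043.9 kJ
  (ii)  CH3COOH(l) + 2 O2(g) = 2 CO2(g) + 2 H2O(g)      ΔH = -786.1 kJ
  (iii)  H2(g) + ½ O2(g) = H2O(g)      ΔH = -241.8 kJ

ΔH = -3374.3 kJ

(i) as written: -2043.9 kJ
(ii) × 2: (2)·(-786.1) = -1572.2 kJ
(iii) reversed: +241.8 kJ
ΔH = (1)·(-2043.9) + (2)·(-786.1) + (-1)·(-241.8) = -3374.3 kJ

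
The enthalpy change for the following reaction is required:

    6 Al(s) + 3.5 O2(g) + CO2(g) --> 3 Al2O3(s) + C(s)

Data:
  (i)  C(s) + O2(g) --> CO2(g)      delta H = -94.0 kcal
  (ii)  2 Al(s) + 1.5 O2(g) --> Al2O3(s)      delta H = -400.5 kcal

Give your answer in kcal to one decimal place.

(i) reversed (CO2(g) must end up as a reactant): +94.0 kcal
(ii) × 3 (scale by 3 for the 3 Al2O3(s)): (3)·(-400.5) = -1201.5 kcal
By Hess's law, delta H = (-1)·(-94.0) + (3)·(-400.5) = -1107.5 kcal

delta H = -1107.5 kcal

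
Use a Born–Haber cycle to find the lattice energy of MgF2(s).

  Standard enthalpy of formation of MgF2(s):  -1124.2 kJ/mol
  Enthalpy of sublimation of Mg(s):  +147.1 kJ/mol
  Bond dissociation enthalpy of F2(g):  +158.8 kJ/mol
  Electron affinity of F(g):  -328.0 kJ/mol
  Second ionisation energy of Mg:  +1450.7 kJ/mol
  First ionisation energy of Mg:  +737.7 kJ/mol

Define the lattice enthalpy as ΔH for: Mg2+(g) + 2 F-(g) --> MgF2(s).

U = -2962.5 kJ/mol

ΔHf° = 1·ΔHsub + 1·(ΣIE) + 1·D(F2) + 2·EA + U
-1124.2 = 1·(+147.1) + 1·(+2188.4) + 1·(+158.8) + 2·(-328.0) + U
U = -1124.2 − (+1838.3) = -2962.5 kJ/mol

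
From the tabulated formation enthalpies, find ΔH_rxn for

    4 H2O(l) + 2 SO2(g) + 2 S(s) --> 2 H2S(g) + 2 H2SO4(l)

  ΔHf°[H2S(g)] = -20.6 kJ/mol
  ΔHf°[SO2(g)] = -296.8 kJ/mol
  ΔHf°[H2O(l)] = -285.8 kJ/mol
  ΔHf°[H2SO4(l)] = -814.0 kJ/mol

Products: 2·(-20.6) + 2·(-814.0) = -1669.2
Reactants: 4·(-285.8) + 2·(-296.8) + 2·(+0.0) = -1736.8
ΔH_rxn = (-1669.2) − (-1736.8) = 67.6 kJ/mol

ΔH_rxn = 67.6 kJ/mol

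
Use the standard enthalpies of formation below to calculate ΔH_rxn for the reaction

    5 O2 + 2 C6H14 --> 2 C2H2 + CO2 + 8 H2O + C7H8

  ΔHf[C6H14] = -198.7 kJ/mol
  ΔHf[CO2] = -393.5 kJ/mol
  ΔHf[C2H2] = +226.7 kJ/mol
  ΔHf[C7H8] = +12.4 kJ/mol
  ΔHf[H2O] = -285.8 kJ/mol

Products: 2·(+226.7) + 1·(-393.5) + 8·(-285.8) + 1·(+12.4) = -2214.1
Reactants: 5·(+0.0) + 2·(-198.7) = -397.4
ΔH_rxn = (-2214.1) − (-397.4) = -1816.7 kJ/mol

ΔH_rxn = -1816.7 kJ/mol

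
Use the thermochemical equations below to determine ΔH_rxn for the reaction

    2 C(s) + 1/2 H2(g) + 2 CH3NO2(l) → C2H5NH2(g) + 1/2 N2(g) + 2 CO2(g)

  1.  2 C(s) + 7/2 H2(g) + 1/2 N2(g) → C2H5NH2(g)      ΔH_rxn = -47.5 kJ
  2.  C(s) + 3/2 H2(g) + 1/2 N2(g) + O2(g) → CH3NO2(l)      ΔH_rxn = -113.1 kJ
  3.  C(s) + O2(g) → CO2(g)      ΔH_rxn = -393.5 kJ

eq. 1 as written (C2H5NH2(g) already on the product side): -47.5 kJ
eq. 2 reversed and × 2 (reverse to put CH3NO2(l) on the reactant side; ×2 to match 2 CH3NO2(l) in the target): (-2)·(-113.1) = +226.2 kJ
eq. 3 × 2 (×2 to match 2 CO2(g) in the target): (2)·(-393.5) = -787.0 kJ
By Hess's law, ΔH_rxn = (1)·(-47.5) + (-2)·(-113.1) + (2)·(-393.5) = -608.3 kJ

ΔH_rxn = -608.3 kJ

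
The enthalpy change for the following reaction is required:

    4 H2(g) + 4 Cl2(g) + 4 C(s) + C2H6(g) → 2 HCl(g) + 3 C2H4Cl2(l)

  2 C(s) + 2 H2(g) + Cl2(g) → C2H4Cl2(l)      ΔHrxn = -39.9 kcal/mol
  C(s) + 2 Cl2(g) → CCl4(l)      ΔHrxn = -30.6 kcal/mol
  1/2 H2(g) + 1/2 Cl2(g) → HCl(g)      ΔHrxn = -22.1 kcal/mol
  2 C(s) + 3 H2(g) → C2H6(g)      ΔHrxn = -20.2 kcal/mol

ΔHrxn = -143.7 kcal/mol

equation 1 × 3 (×3 to match 3 C2H4Cl2(l) in the target): (3)·(-39.9) = -119.7 kcal/mol
equation 2: not needed (CCl4(l) appears nowhere else).
equation 3 × 2 (scale by 2 for the 2 HCl(g)): (2)·(-22.1) = -44.2 kcal/mol
equation 4 reversed (C2H6(g) must end up as a reactant): +20.2 kcal/mol
Summing the manipulated equations, ΔHrxn = (-119.7) + (-44.2) + (+20.2) = -143.7 kcal/mol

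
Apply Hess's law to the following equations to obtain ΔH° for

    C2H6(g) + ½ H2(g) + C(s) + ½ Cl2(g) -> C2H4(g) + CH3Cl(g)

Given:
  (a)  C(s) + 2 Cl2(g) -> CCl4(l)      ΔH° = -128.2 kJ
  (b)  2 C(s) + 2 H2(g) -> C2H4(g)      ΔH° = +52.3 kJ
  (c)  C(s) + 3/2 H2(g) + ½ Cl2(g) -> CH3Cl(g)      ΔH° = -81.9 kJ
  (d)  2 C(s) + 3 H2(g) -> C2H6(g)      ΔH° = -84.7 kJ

(a): not needed.
(b) as written: +52.3 kJ
(c) as written: -81.9 kJ
(d) reversed: +84.7 kJ
Since enthalpy is a state function, ΔH° = (1)·(+52.3) + (1)·(-81.9) + (-1)·(-84.7) = 55.1 kJ

ΔH° = 55.1 kJ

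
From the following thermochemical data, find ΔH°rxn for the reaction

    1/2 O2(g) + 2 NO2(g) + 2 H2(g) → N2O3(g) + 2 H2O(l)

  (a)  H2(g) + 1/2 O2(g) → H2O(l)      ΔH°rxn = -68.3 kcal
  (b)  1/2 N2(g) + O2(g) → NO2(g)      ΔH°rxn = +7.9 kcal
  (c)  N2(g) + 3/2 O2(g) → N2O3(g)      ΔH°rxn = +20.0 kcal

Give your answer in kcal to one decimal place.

ΔH°rxn = -132.4 kcal

(a) × 2 (×2 to match 2 H2O(l) in the target): (2)·(-68.3) = -136.6 kcal
(b) reversed and × 2 (NO2(g) must end up as a reactant; scale by 2 for the 2 NO2(g)): (-2)·(+7.9) = -15.8 kcal
(c) as written (N2O3(g) already on the product side): +20.0 kcal
By Hess's law, ΔH°rxn = (2)·(-68.3) + (-2)·(+7.9) + (1)·(+20.0) = -132.4 kcal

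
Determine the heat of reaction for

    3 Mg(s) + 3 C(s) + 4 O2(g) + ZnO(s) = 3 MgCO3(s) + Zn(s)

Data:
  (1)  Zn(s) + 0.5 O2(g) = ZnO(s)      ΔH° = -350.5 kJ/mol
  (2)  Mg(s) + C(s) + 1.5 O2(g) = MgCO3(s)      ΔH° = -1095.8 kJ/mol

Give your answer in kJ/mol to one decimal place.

(1) reversed (ZnO(s) must end up as a reactant): +350.5 kJ/mol
(2) × 3 (scale by 3 for the 3 MgCO3(s)): (3)·(-1095.8) = -3287.4 kJ/mol
ΔH° = (+350.5) + (-3287.4) = -2936.9 kJ/mol

ΔH° = -2936.9 kJ/mol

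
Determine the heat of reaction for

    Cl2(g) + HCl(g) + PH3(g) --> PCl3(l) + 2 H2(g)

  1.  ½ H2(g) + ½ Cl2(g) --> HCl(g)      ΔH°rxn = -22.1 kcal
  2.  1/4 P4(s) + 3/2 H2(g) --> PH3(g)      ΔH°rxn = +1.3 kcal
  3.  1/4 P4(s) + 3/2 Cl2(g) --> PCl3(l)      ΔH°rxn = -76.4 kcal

ΔH°rxn = -55.6 kcal

eq. 1 reversed: +22.1 kcal
eq. 2 reversed: -1.3 kcal
eq. 3 as written: -76.4 kcal
ΔH°rxn = (-1)·(-22.1) + (-1)·(+1.3) + (1)·(-76.4) = -55.6 kcal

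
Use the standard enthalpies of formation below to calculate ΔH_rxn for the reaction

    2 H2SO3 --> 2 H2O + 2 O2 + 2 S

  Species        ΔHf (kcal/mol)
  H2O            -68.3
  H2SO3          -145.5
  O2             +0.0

ΔH_rxn = 154.4 kcal/mol

ΔH°rxn = Σ nΔHf°(products) − Σ nΔHf°(reactants).
Products: 2·(-68.3) + 2·(+0.0) + 2·(+0.0) = -136.6
Reactants: 2·(-145.5) = -291.0
ΔH_rxn = (-136.6) − (-291.0) = 154.4 kcal/mol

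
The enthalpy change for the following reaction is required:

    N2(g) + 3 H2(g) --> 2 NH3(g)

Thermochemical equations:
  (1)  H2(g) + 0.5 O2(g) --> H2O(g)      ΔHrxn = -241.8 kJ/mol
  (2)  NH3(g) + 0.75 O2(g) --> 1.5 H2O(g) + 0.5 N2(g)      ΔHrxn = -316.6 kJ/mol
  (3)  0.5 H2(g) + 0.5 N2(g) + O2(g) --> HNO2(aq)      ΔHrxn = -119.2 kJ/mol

ΔHrxn = -92.2 kJ/mol

(1) × 3: (3)·(-241.8) = -725.4 kJ/mol
(2) reversed and × 2: (-2)·(-316.6) = +633.2 kJ/mol
(3): not needed.
Combining the equations, ΔHrxn = (-725.4) + (+633.2) = -92.2 kJ/mol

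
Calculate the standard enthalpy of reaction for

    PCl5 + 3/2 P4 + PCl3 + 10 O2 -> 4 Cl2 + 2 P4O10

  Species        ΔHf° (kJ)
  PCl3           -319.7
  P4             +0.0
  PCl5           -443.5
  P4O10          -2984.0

Products: 4·(+0.0) + 2·(-2984.0) = -5968.0
Reactants: 1·(-443.5) + 3/2·(+0.0) + 1·(-319.7) + 10·(+0.0) = -763.2
ΔH°rxn = (-5968.0) − (-763.2) = -5204.8 kJ

ΔH°rxn = -5204.8 kJ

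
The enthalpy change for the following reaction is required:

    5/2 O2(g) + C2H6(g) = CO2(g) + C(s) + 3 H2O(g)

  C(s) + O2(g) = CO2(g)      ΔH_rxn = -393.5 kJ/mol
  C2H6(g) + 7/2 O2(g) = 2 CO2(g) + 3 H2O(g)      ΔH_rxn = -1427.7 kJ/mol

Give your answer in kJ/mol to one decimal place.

equation 1 reversed: +393.5 kJ/mol
equation 2 as written: -1427.7 kJ/mol
Summing the manipulated equations, ΔH_rxn = (+393.5) + (-1427.7) = -1034.2 kJ/mol

ΔH_rxn = -1034.2 kJ/mol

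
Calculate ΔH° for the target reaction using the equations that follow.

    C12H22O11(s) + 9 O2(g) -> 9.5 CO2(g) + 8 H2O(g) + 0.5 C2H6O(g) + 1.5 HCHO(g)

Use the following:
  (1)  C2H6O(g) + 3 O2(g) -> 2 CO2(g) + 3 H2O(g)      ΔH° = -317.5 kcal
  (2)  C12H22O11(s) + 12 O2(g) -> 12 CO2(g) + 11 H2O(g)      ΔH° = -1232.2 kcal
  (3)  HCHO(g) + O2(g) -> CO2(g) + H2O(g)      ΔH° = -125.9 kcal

ΔH° = -884.6 kcal

(1) reversed and × 1/2: (-1/2)·(-317.5) = +158.75 kcal
(2) as written: -1232.2 kcal
(3) reversed and × 3/2: (-3/2)·(-125.9) = +188.85 kcal
ΔH° = (-1/2)·(-317.5) + (1)·(-1232.2) + (-3/2)·(-125.9) = -884.6 kcal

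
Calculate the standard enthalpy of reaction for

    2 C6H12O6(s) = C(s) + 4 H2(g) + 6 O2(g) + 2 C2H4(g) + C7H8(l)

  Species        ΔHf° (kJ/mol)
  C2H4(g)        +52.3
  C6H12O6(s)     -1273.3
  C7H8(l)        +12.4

Products: 1·(+0.0) + 4·(+0.0) + 6·(+0.0) + 2·(+52.3) + 1·(+12.4) = +117.0
Reactants: 2·(-1273.3) = -2546.6
ΔH_rxn = (+117.0) − (-2546.6) = 2663.6 kJ/mol

ΔH_rxn = 2663.6 kJ/mol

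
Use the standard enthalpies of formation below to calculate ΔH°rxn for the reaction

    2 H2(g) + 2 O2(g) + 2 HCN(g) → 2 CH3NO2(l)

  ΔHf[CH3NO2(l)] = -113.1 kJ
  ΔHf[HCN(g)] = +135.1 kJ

ΔH°rxn = -496.4 kJ

Products: 2·(-113.1) = -226.2
Reactants: 2·(+0.0) + 2·(+0.0) + 2·(+135.1) = +270.2
ΔH°rxn = (-226.2) − (+270.2) = -496.4 kJ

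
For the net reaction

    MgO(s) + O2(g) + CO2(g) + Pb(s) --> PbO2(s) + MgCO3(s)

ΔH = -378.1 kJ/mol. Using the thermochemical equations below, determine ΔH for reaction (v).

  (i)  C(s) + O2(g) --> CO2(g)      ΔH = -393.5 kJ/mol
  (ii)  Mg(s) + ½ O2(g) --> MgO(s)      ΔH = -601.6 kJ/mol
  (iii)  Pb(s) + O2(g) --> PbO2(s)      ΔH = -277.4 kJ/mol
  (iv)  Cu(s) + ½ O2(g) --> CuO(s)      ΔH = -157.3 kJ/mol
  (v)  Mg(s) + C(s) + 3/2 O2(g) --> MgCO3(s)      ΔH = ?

(i) reversed (CO2(g) must end up as a reactant): +393.5 kJ/mol
(ii) reversed (reverse to put MgO(s) on the reactant side): +601.6 kJ/mol
(iii) as written (PbO2(s) already on the product side): -277.4 kJ/mol
(iv): not needed (CuO(s) appears nowhere else).
(v) as written (MgCO3(s) already on the product side): contributes x
-378.1 = (+393.5) + (+601.6) + (-277.4) + x
x = (-378.1 − (+717.7)) / (1) = -1095.8 kJ/mol

ΔH = -1095.8 kJ/mol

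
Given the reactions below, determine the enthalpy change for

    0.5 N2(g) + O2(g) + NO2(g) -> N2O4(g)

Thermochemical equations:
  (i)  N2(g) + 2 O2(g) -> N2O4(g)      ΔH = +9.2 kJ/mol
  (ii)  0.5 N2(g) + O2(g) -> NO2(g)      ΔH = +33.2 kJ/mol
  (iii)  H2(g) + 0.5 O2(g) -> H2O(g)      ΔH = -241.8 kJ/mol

ΔH = -24.0 kJ/mol

(i) as written: +9.2 kJ/mol
(ii) reversed: -33.2 kJ/mol
(iii): not needed.
ΔH = (+9.2) + (-33.2) = -24.0 kJ/mol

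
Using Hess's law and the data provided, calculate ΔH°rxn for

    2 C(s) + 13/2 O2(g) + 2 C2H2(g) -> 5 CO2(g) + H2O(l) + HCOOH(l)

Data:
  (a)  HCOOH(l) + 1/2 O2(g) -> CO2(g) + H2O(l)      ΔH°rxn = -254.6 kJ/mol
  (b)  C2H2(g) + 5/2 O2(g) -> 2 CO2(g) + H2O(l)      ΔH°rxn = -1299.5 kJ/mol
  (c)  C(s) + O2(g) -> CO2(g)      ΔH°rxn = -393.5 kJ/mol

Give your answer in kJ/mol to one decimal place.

(a) reversed (reverse to put HCOOH(l) on the product side): +254.6 kJ/mol
(b) × 2 (×2 to match 2 C2H2(g) in the target): (2)·(-1299.5) = -2599.0 kJ/mol
(c) × 2 (scale by 2 for the 2 C(s)): (2)·(-393.5) = -787.0 kJ/mol
ΔH°rxn = (-1)·(-254.6) + (2)·(-1299.5) + (2)·(-393.5) = -3131.4 kJ/mol

ΔH°rxn = -3131.4 kJ/mol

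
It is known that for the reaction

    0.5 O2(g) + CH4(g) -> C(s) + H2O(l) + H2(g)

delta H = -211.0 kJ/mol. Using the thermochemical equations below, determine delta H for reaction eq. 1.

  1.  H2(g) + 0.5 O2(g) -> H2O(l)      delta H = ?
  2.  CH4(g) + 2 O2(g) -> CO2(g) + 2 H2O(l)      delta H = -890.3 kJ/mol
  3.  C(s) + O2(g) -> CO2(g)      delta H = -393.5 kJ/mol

eq. 1 reversed: contributes −x
eq. 2 as written: -890.3 kJ/mol
eq. 3 reversed: +393.5 kJ/mol
-211.0 = (-890.3) + (+393.5) − x
x = (-211.0 − (-496.8)) / (-1) = -285.8 kJ/mol

delta H = -285.8 kJ/mol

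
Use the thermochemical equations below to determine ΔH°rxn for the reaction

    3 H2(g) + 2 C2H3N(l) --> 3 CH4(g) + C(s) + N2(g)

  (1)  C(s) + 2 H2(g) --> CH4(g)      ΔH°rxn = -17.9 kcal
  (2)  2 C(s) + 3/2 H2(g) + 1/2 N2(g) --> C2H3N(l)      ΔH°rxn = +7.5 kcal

(1) × 3: (3)·(-17.9) = -53.7 kcal
(2) reversed and × 2: (-2)·(+7.5) = -15.0 kcal
Summing the manipulated equations, ΔH°rxn = (3)·(-17.9) + (-2)·(+7.5) = -68.7 kcal

ΔH°rxn = -68.7 kcal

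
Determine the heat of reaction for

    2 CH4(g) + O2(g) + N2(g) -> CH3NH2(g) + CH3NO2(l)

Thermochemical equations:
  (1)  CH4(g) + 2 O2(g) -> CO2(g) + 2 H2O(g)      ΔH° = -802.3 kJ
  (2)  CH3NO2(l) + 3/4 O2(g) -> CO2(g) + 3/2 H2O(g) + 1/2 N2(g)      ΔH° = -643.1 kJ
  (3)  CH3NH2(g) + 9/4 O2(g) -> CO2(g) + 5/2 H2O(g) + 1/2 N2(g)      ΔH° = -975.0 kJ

(1) × 2: (2)·(-802.3) = -1604.6 kJ
(2) reversed: +643.1 kJ
(3) reversed: +975.0 kJ
ΔH° = (2)·(-802.3) + (-1)·(-643.1) + (-1)·(-975.0) = 13.5 kJ

ΔH° = 13.5 kJ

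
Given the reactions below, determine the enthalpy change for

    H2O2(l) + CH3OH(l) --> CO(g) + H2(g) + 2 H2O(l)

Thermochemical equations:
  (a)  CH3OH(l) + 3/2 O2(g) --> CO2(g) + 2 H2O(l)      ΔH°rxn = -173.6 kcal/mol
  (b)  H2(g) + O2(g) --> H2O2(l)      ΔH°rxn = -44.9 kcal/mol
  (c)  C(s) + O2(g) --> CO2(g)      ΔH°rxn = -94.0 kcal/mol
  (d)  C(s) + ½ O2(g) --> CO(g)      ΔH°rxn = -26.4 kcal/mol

(a) as written: -173.6 kcal/mol
(b) reversed: +44.9 kcal/mol
(c) reversed: +94.0 kcal/mol
(d) as written: -26.4 kcal/mol
ΔH°rxn = (-173.6) + (+44.9) + (+94.0) + (-26.4) = -61.1 kcal/mol

ΔH°rxn = -61.1 kcal/mol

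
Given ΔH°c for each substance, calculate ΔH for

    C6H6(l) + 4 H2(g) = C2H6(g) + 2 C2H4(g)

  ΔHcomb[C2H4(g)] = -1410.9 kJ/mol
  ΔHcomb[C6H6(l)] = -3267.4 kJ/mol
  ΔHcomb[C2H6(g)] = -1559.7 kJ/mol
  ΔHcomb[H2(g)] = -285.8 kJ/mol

Using ΔH = Σ nΔHc°(reactants) − Σ nΔHc°(products):
= [1·(-3267.4) + 4·(-285.8)] − [1·(-1559.7) + 2·(-1410.9)]
= -29.1 kJ/mol

ΔH = -29.1 kJ/mol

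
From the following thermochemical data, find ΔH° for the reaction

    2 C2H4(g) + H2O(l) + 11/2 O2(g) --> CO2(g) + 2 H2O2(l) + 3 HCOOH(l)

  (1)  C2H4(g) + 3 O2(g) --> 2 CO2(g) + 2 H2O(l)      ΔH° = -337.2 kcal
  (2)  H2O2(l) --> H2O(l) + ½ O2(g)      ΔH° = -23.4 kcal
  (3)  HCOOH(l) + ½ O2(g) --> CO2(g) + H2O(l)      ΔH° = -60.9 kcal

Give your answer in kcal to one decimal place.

ΔH° = -444.9 kcal

(1) × 2 (scale by 2 for the 2 C2H4(g)): (2)·(-337.2) = -674.4 kcal
(2) reversed and × 2 (H2O2(l) must end up as a product; ×2 to match 2 H2O2(l) in the target): (-2)·(-23.4) = +46.8 kcal
(3) reversed and × 3 (reverse to put HCOOH(l) on the product side; scale by 3 for the 3 HCOOH(l)): (-3)·(-60.9) = +182.7 kcal
Since enthalpy is a state function, ΔH° = (-674.4) + (+46.8) + (+182.7) = -444.9 kcal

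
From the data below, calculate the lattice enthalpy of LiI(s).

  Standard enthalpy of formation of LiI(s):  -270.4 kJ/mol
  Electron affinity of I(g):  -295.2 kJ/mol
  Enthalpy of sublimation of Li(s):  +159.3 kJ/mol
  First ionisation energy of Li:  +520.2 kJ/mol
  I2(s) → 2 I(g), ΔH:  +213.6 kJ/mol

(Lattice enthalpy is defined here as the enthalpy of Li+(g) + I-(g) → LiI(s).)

ΔHf° = 1·ΔHsub + 1·(ΣIE) + 1/2·D(I2) + 1·EA + U
-270.4 = 1·(+159.3) + 1·(+520.2) + 1/2·(+213.6) + 1·(-295.2) + U
U = -270.4 − (+491.1) = -761.5 kJ/mol

U = -761.5 kJ/mol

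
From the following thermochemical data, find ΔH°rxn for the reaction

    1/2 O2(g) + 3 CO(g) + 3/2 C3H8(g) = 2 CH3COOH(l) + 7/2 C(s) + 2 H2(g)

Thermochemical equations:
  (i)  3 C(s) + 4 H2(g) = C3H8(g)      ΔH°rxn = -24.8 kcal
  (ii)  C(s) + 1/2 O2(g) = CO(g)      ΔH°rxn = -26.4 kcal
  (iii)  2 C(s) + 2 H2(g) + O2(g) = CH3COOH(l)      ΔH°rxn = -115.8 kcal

ΔH°rxn = -115.2 kcal

(i) reversed and × 3/2 (reverse to put C3H8(g) on the reactant side; scale by 3/2 for the 3/2 C3H8(g)): (-3/2)·(-24.8) = +37.2 kcal
(ii) reversed and × 3 (CO(g) must end up as a reactant; ×3 to match 3 CO(g) in the target): (-3)·(-26.4) = +79.2 kcal
(iii) × 2 (scale by 2 for the 2 CH3COOH(l)): (2)·(-115.8) = -231.6 kcal
By Hess's law, ΔH°rxn = (+37.2) + (+79.2) + (-231.6) = -115.2 kcal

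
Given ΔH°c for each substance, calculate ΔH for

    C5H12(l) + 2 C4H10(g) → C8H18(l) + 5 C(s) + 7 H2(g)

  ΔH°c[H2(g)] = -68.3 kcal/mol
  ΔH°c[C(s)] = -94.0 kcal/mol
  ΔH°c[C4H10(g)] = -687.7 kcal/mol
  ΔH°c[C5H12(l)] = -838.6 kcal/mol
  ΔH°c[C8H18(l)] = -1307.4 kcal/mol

ΔH = 41.5 kcal/mol

With combustion enthalpies, reactants minus products:
= [1·(-838.6) + 2·(-687.7)] − [1·(-1307.4) + 5·(-94.0) + 7·(-68.3)]
= 41.5 kcal/mol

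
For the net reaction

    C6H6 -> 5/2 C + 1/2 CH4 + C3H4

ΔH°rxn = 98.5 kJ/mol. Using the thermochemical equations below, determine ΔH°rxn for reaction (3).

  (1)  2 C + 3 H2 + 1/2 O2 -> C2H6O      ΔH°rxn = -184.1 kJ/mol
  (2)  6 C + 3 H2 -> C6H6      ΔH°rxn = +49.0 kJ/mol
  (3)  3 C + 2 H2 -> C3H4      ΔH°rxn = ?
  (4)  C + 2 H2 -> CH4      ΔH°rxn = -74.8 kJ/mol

(1): not needed (C2H6O appears nowhere else).
(2) reversed (C6H6 must end up as a reactant): -49.0 kJ/mol
(3) as written (C3H4 already on the product side): contributes x
(4) × 1/2 (×1/2 to match 1/2 CH4 in the target): (1/2)·(-74.8) = -37.4 kJ/mol
+98.5 = (-49.0) + (-37.4) + x
x = (+98.5 − (-86.4)) / (1) = 184.9 kJ/mol

ΔH°rxn = 184.9 kJ/mol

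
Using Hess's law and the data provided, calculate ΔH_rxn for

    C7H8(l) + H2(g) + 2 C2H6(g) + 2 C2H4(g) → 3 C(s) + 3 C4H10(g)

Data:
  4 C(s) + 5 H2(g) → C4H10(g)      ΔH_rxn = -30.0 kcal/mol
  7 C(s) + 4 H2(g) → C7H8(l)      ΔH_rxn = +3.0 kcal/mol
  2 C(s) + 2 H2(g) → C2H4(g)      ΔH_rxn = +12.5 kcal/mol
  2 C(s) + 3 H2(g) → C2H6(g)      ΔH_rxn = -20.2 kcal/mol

ΔH_rxn = -77.6 kcal/mol

equation 1 × 3: (3)·(-30.0) = -90.0 kcal/mol
equation 2 reversed: -3.0 kcal/mol
equation 3 reversed and × 2: (-2)·(+12.5) = -25.0 kcal/mol
equation 4 reversed and × 2: (-2)·(-20.2) = +40.4 kcal/mol
By Hess's law, ΔH_rxn = (-90.0) + (-3.0) + (-25.0) + (+40.4) = -77.6 kcal/mol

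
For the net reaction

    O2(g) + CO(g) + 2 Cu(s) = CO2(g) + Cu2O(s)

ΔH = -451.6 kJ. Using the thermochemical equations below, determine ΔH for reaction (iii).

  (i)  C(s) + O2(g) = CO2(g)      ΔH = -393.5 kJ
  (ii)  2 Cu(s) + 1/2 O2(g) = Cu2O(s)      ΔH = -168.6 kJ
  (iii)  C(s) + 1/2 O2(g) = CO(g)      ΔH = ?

(i) as written (CO2(g) already on the product side): -393.5 kJ
(ii) as written (Cu2O(s) already on the product side): -168.6 kJ
(iii) reversed (CO(g) must end up as a reactant): contributes −x
-451.6 = (-393.5) + (-168.6) − x
x = (-451.6 − (-562.1)) / (-1) = -110.5 kJ

ΔH = -110.5 kJ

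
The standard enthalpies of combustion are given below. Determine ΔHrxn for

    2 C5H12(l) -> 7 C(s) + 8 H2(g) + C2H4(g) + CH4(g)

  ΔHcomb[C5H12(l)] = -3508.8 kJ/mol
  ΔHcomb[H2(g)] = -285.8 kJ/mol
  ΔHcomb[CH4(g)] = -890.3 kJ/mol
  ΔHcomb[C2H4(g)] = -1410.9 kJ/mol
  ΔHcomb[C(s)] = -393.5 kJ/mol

ΔHrxn = 324.5 kJ/mol

With combustion enthalpies, reactants minus products:
= [2·(-3508.8)] − [7·(-393.5) + 8·(-285.8) + 1·(-1410.9) + 1·(-890.3)]
= 324.5 kJ/mol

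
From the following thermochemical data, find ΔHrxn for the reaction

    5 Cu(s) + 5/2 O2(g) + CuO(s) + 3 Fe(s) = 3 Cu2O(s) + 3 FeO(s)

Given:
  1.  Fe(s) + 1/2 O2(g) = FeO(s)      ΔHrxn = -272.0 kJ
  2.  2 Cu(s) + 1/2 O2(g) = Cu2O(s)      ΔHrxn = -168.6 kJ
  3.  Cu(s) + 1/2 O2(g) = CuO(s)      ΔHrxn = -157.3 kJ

eq. 1 × 3: (3)·(-272.0) = -816.0 kJ
eq. 2 × 3: (3)·(-168.6) = -505.8 kJ
eq. 3 reversed: +157.3 kJ
ΔHrxn = (3)·(-272.0) + (3)·(-168.6) + (-1)·(-157.3) = -1164.5 kJ

ΔHrxn = -1164.5 kJ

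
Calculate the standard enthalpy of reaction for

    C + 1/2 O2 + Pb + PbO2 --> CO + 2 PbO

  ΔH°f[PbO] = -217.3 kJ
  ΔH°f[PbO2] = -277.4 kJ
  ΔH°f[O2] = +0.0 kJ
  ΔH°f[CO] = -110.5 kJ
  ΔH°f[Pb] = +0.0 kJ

Products: 1·(-110.5) + 2·(-217.3) = -545.1
Reactants: 1·(+0.0) + 1/2·(+0.0) + 1·(+0.0) + 1·(-277.4) = -277.4
ΔH°rxn = (-545.1) − (-277.4) = -267.7 kJ

ΔH°rxn = -267.7 kJ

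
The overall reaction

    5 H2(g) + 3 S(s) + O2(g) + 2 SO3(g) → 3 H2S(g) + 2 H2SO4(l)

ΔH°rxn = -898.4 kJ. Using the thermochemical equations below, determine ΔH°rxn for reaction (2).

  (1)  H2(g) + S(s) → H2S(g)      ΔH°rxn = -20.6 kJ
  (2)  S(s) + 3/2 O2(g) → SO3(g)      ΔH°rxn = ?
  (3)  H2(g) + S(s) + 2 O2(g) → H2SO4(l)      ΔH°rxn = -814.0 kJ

(1) × 3: (3)·(-20.6) = -61.8 kJ
(2) reversed and × 2: contributes −2·x
(3) × 2: (2)·(-814.0) = -1628.0 kJ
-898.4 = (-61.8) + (-1628.0) − 2·x
x = (-898.4 − (-1689.8)) / (-2) = -395.7 kJ

ΔH°rxn = -395.7 kJ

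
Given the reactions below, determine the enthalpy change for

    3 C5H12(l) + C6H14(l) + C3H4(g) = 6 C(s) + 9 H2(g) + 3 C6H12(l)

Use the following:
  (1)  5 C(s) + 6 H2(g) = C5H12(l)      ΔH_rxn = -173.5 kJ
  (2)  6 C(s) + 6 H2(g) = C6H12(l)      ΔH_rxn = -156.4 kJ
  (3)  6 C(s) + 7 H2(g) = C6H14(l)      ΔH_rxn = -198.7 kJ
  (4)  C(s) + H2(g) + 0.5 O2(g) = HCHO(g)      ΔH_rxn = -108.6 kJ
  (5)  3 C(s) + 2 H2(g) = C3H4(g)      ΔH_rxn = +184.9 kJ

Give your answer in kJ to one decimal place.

(1) reversed and × 3 (reverse to put C5H12(l) on the reactant side; ×3 to match 3 C5H12(l) in the target): (-3)·(-173.5) = +520.5 kJ
(2) × 3 (scale by 3 for the 3 C6H12(l)): (3)·(-156.4) = -469.2 kJ
(3) reversed (C6H14(l) must end up as a reactant): +198.7 kJ
(4): not needed (HCHO(g) appears nowhere else).
(5) reversed (C3H4(g) must end up as a reactant): -184.9 kJ
Summing the manipulated equations, ΔH_rxn = (+520.5) + (-469.2) + (+198.7) + (-184.9) = 65.1 kJ

ΔH_rxn = 65.1 kJ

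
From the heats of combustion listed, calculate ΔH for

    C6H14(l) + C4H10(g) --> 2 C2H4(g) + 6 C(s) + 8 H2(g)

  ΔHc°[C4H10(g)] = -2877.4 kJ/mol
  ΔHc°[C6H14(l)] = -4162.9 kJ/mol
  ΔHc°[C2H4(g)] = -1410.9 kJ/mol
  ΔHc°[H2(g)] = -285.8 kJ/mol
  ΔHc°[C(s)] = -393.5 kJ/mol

ΔH = 428.9 kJ/mol

With combustion enthalpies, reactants minus products:
= [1·(-4162.9) + 1·(-2877.4)] − [2·(-1410.9) + 6·(-393.5) + 8·(-285.8)]
= 428.9 kJ/mol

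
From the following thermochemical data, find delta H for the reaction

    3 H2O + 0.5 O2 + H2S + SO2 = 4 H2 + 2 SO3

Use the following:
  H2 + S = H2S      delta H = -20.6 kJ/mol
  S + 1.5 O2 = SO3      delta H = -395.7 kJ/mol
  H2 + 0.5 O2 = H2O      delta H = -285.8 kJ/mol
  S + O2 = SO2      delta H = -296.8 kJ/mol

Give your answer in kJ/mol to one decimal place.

equation 1 reversed: +20.6 kJ/mol
equation 2 × 2: (2)·(-395.7) = -791.4 kJ/mol
equation 3 reversed and × 3: (-3)·(-285.8) = +857.4 kJ/mol
equation 4 reversed: +296.8 kJ/mol
Combining the equations, delta H = (+20.6) + (-791.4) + (+857.4) + (+296.8) = 383.4 kJ/mol

delta H = 383.4 kJ/mol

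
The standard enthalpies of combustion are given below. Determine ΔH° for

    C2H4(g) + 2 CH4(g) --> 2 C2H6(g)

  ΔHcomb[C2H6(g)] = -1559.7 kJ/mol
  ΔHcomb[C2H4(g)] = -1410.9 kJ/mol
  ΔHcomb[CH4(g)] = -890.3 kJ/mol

ΔH° = -72.1 kJ/mol

With combustion enthalpies, reactants minus products:
= [1·(-1410.9) + 2·(-890.3)] − [2·(-1559.7)]
= -72.1 kJ/mol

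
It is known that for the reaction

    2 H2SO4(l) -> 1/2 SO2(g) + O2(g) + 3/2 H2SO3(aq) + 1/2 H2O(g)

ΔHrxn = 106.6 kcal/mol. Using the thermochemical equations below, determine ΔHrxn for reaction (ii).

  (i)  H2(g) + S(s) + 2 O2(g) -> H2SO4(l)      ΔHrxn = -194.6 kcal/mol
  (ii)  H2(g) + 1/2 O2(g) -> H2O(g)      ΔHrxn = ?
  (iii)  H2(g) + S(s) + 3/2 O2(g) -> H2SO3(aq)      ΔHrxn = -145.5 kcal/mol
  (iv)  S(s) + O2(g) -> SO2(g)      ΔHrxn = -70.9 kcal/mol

ΔHrxn = -57.8 kcal/mol

(i) reversed and × 2 (reverse to put H2SO4(l) on the reactant side; ×2 to match 2 H2SO4(l) in the target): (-2)·(-194.6) = +389.2 kcal/mol
(ii) × 1/2 (×1/2 to match 1/2 H2O(g) in the target): contributes 1/2·x
(iii) × 3/2 (scale by 3/2 for the 3/2 H2SO3(aq)): (3/2)·(-145.5) = -218.25 kcal/mol
(iv) × 1/2 (scale by 1/2 for the 1/2 SO2(g)): (1/2)·(-70.9) = -35.45 kcal/mol
+106.6 = (+389.2) + (-218.25) + (-35.45) + 1/2·x
x = (+106.6 − (+135.5)) / (1/2) = -57.8 kcal/mol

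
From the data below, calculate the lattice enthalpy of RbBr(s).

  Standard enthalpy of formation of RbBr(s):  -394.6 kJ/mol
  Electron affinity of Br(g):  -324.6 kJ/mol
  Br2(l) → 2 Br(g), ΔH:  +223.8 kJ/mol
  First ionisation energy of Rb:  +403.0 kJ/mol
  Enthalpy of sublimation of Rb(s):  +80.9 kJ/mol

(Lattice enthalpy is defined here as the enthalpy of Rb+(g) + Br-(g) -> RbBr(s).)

ΔHf° = 1·ΔHsub + 1·(ΣIE) + 1/2·D(Br2) + 1·EA + U
-394.6 = 1·(+80.9) + 1·(+403.0) + 1/2·(+223.8) + 1·(-324.6) + U
U = -394.6 − (+271.2) = -665.8 kJ/mol

U = -665.8 kJ/mol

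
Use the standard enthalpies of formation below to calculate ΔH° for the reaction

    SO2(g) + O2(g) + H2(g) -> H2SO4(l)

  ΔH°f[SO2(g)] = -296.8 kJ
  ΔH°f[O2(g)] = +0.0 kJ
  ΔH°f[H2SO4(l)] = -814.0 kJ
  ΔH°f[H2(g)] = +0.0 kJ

ΔH° = -517.2 kJ

Products: 1·(-814.0) = -814.0
Reactants: 1·(-296.8) + 1·(+0.0) + 1·(+0.0) = -296.8
ΔH° = (-814.0) − (-296.8) = -517.2 kJ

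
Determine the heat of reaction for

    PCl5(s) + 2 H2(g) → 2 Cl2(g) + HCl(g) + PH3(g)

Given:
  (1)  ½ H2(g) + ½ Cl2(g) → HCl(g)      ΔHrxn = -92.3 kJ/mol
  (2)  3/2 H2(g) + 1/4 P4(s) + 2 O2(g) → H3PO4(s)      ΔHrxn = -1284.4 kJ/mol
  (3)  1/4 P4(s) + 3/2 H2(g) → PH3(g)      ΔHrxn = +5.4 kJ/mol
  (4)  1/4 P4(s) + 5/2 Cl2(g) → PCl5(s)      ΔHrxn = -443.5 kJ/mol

(1) as written: -92.3 kJ/mol
(2): not needed.
(3) as written: +5.4 kJ/mol
(4) reversed: +443.5 kJ/mol
By Hess's law, ΔHrxn = (1)·(-92.3) + (1)·(+5.4) + (-1)·(-443.5) = 356.6 kJ/mol

ΔHrxn = 356.6 kJ/mol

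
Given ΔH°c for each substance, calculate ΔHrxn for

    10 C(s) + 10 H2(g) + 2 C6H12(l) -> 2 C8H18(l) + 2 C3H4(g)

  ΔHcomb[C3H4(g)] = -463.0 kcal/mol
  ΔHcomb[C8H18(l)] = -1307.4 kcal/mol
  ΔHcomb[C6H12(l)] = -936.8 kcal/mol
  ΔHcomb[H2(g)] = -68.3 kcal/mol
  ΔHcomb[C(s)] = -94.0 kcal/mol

Using ΔH = Σ nΔHc°(reactants) − Σ nΔHc°(products):
= [10·(-94.0) + 10·(-68.3) + 2·(-936.8)] − [2·(-1307.4) + 2·(-463.0)]
= 44.2 kcal/mol

ΔHrxn = 44.2 kcal/mol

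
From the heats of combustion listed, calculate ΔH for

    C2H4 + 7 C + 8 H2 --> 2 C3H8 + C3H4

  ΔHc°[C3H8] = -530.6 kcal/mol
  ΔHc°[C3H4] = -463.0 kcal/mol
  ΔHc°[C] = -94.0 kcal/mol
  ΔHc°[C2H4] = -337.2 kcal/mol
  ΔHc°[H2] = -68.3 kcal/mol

ΔH = -17.4 kcal/mol

Using ΔH = Σ nΔHc°(reactants) − Σ nΔHc°(products):
= [1·(-337.2) + 7·(-94.0) + 8·(-68.3)] − [2·(-530.6) + 1·(-463.0)]
= -17.4 kcal/mol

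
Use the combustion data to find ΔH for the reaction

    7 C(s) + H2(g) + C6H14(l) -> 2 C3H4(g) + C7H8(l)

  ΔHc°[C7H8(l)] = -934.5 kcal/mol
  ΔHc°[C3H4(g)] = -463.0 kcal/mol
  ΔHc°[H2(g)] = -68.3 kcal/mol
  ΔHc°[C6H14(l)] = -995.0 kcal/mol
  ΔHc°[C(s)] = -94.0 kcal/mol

Using ΔH = Σ nΔHc°(reactants) − Σ nΔHc°(products):
= [7·(-94.0) + 1·(-68.3) + 1·(-995.0)] − [2·(-463.0) + 1·(-934.5)]
= 139.2 kcal/mol

ΔH = 139.2 kcal/mol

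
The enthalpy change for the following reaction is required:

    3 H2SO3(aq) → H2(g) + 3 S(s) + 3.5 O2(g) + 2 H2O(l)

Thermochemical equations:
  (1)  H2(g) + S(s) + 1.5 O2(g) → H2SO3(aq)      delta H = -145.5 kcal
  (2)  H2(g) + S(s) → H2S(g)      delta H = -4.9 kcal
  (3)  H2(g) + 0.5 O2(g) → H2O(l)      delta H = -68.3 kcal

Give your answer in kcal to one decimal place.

delta H = 299.9 kcal

(1) reversed and × 3: (-3)·(-145.5) = +436.5 kcal
(2): not needed.
(3) × 2: (2)·(-68.3) = -136.6 kcal
Since enthalpy is a state function, delta H = (+436.5) + (-136.6) = 299.9 kcal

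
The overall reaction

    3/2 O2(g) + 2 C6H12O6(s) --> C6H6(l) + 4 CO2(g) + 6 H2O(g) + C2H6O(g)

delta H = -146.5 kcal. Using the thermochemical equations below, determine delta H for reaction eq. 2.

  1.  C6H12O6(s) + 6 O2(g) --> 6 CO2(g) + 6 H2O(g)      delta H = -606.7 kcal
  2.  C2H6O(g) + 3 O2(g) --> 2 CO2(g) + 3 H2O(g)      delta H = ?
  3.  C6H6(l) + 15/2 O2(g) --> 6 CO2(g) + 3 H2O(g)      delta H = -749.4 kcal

eq. 1 × 2 (scale by 2 for the 2 C6H12O6(s)): (2)·(-606.7) = -1213.4 kcal
eq. 2 reversed (C2H6O(g) must end up as a product): contributes −x
eq. 3 reversed (C6H6(l) must end up as a product): +749.4 kcal
-146.5 = (-1213.4) + (+749.4) − x
x = (-146.5 − (-464.0)) / (-1) = -317.5 kcal

delta H = -317.5 kcal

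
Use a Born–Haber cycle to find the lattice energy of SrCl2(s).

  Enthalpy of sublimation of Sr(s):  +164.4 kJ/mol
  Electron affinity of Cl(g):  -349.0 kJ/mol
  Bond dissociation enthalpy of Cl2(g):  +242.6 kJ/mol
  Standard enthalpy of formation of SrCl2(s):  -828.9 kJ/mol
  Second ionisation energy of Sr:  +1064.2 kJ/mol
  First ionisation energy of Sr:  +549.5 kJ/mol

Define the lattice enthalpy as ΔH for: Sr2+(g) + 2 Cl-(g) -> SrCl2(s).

ΔHf° = 1·ΔHsub + 1·(ΣIE) + 1·D(Cl2) + 2·EA + U
-828.9 = 1·(+164.4) + 1·(+1613.7) + 1·(+242.6) + 2·(-349.0) + U
U = -828.9 − (+1322.7) = -2151.6 kJ/mol

U = -2151.6 kJ/mol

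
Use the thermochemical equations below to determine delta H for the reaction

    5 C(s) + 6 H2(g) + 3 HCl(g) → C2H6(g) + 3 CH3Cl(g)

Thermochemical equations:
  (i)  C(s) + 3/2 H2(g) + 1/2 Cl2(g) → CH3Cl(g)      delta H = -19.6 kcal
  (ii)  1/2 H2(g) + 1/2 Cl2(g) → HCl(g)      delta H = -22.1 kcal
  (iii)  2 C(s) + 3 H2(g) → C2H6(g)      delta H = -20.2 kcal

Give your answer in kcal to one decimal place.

delta H = -12.7 kcal

(i) × 3: (3)·(-19.6) = -58.8 kcal
(ii) reversed and × 3: (-3)·(-22.1) = +66.3 kcal
(iii) as written: -20.2 kcal
Combining the equations, delta H = (-58.8) + (+66.3) + (-20.2) = -12.7 kcal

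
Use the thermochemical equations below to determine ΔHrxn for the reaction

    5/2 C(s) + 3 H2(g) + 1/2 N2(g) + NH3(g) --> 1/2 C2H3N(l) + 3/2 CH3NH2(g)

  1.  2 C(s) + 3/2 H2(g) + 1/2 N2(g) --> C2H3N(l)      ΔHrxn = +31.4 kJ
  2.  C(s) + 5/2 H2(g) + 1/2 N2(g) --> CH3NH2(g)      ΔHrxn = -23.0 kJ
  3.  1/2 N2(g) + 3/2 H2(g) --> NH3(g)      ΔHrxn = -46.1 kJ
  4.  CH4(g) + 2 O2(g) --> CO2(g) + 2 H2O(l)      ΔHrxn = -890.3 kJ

ΔHrxn = 27.3 kJ

eq. 1 × 1/2: (1/2)·(+31.4) = +15.7 kJ
eq. 2 × 3/2: (3/2)·(-23.0) = -34.5 kJ
eq. 3 reversed: +46.1 kJ
eq. 4: not needed.
Summing the manipulated equations, ΔHrxn = (1/2)·(+31.4) + (3/2)·(-23.0) + (-1)·(-46.1) = 27.3 kJ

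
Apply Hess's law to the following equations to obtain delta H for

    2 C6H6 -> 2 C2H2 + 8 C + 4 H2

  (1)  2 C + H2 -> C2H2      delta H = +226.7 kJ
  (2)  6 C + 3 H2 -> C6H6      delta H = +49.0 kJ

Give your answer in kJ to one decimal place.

delta H = 355.4 kJ

(1) × 2 (×2 to match 2 C2H2 in the target): (2)·(+226.7) = +453.4 kJ
(2) reversed and × 2 (reverse to put C6H6 on the reactant side; ×2 to match 2 C6H6 in the target): (-2)·(+49.0) = -98.0 kJ
Combining the equations, delta H = (2)·(+226.7) + (-2)·(+49.0) = 355.4 kJ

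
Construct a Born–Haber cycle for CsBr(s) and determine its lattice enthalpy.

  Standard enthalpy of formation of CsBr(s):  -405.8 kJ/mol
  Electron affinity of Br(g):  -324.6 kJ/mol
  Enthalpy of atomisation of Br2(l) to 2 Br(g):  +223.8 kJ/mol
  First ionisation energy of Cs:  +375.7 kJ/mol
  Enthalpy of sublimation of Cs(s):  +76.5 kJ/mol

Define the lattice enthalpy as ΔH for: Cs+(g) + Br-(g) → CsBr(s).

ΔHf° = 1·ΔHsub + 1·(ΣIE) + 1/2·D(Br2) + 1·EA + U
-405.8 = 1·(+76.5) + 1·(+375.7) + 1/2·(+223.8) + 1·(-324.6) + U
U = -405.8 − (+239.5) = -645.3 kJ/mol

U = -645.3 kJ/mol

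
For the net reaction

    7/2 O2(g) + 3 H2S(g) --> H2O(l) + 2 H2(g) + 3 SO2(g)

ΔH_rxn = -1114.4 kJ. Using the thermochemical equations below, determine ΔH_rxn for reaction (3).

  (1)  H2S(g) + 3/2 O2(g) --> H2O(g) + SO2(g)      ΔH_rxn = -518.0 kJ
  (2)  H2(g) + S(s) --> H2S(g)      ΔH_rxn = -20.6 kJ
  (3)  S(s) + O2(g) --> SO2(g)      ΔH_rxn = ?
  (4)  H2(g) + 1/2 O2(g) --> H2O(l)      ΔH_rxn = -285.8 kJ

ΔH_rxn = -296.8 kJ

(1): not needed.
(2) reversed and × 3: (-3)·(-20.6) = +61.8 kJ
(3) × 3: contributes 3·x
(4) as written: -285.8 kJ
-1114.4 = (+61.8) + (-285.8) + 3·x
x = (-1114.4 − (-224.0)) / (3) = -296.8 kJ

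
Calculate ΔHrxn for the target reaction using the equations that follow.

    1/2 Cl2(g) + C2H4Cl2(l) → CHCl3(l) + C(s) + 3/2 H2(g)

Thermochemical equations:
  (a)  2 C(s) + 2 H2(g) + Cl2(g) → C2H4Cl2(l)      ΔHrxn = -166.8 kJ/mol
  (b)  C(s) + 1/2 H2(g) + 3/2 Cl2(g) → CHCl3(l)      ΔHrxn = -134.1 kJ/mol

(a) reversed (reverse to put C2H4Cl2(l) on the reactant side): +166.8 kJ/mol
(b) as written (CHCl3(l) already on the product side): -134.1 kJ/mol
ΔHrxn = (-1)·(-166.8) + (1)·(-134.1) = 32.7 kJ/mol

ΔHrxn = 32.7 kJ/mol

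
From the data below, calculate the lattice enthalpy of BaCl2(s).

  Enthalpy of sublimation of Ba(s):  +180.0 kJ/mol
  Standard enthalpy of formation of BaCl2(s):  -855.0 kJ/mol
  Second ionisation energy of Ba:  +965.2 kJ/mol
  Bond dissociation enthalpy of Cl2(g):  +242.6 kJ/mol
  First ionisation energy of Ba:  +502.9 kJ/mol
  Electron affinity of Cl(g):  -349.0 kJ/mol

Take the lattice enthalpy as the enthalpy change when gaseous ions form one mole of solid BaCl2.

U = -2047.7 kJ/mol

ΔHf° = 1·ΔHsub + 1·(ΣIE) + 1·D(Cl2) + 2·EA + U
-855.0 = 1·(+180.0) + 1·(+1468.1) + 1·(+242.6) + 2·(-349.0) + U
U = -855.0 − (+1192.7) = -2047.7 kJ/mol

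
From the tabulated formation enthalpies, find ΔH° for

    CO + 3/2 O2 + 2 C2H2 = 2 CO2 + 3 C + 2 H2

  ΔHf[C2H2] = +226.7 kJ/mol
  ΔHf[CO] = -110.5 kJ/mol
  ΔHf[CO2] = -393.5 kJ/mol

ΔH° = -1129.9 kJ/mol

ΔH°rxn = Σ nΔHf°(products) − Σ nΔHf°(reactants).
Products: 2·(-393.5) + 3·(+0.0) + 2·(+0.0) = -787.0
Reactants: 1·(-110.5) + 3/2·(+0.0) + 2·(+226.7) = +342.9
ΔH° = (-787.0) − (+342.9) = -1129.9 kJ/mol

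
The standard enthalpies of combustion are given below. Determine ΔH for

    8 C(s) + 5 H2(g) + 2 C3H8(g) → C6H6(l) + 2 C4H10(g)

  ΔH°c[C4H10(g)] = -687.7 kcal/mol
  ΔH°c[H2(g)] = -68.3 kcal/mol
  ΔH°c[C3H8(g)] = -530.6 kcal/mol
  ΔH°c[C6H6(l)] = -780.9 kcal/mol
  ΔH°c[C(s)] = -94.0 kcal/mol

ΔH = 1.6 kcal/mol

With combustion enthalpies, reactants minus products:
= [8·(-94.0) + 5·(-68.3) + 2·(-530.6)] − [1·(-780.9) + 2·(-687.7)]
= 1.6 kcal/mol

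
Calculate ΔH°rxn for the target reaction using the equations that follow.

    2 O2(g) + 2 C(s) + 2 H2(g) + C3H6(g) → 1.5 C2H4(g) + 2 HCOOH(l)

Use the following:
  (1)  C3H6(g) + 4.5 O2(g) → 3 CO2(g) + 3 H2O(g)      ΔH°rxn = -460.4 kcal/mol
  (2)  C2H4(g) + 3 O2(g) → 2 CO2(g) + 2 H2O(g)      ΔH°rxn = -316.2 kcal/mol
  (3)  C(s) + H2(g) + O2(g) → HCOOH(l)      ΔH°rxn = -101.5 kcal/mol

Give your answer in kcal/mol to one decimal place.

(1) as written (C3H6(g) already on the reactant side): -460.4 kcal/mol
(2) reversed and × 3/2 (C2H4(g) must end up as a product; ×3/2 to match 3/2 C2H4(g) in the target): (-3/2)·(-316.2) = +474.3 kcal/mol
(3) × 2 (scale by 2 for the 2 HCOOH(l)): (2)·(-101.5) = -203.0 kcal/mol
By Hess's law, ΔH°rxn = (1)·(-460.4) + (-3/2)·(-316.2) + (2)·(-101.5) = -189.1 kcal/mol

ΔH°rxn = -189.1 kcal/mol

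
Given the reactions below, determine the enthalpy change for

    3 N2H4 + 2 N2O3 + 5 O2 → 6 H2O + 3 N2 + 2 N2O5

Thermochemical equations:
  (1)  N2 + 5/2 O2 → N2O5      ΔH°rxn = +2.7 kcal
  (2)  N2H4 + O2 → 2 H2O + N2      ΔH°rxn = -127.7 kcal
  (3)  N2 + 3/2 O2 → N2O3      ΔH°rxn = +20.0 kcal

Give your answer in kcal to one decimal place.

(1) × 2 (scale by 2 for the 2 N2O5): (2)·(+2.7) = +5.4 kcal
(2) × 3 (×3 to match 3 N2H4 in the target): (3)·(-127.7) = -383.1 kcal
(3) reversed and × 2 (reverse to put N2O3 on the reactant side; scale by 2 for the 2 N2O3): (-2)·(+20.0) = -40.0 kcal
ΔH°rxn = (+5.4) + (-383.1) + (-40.0) = -417.7 kcal

ΔH°rxn = -417.7 kcal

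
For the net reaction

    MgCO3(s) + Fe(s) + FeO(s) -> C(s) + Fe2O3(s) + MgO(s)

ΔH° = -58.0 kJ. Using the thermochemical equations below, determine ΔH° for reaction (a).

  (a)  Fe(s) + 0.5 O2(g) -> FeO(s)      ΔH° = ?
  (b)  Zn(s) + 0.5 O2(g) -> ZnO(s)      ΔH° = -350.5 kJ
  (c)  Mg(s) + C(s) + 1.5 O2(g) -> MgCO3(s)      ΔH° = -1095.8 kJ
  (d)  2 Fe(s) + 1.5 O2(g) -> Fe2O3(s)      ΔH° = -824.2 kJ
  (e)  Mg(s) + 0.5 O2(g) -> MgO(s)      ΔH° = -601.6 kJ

(a) reversed: contributes −x
(b): not needed.
(c) reversed: +1095.8 kJ
(d) as written: -824.2 kJ
(e) as written: -601.6 kJ
-58.0 = (+1095.8) + (-824.2) + (-601.6) − x
x = (-58.0 − (-330.0)) / (-1) = -272.0 kJ

ΔH° = -272.0 kJ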